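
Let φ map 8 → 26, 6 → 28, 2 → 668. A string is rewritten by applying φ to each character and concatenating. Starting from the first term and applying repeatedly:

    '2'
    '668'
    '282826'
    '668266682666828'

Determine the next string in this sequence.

282826668282828266682828282666826

φ(668266682666828) expands symbol-by-symbol to 28 28 26 668 28 28 28 26 668 28 28 28 26 668 26; joining the 15 pieces gives the next term.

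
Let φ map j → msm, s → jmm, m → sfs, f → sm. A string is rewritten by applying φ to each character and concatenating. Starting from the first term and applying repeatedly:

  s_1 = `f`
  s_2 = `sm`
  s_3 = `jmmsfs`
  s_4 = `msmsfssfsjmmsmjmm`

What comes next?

Replace each of the 17 characters of msmsfssfsjmmsmjmm in place — sfs jmm sfs jmm sm jmm jmm sm jmm msm sfs sfs jmm sfs msm sfs sfs — and concatenate.

sfsjmmsfsjmmsmjmmjmmsmjmmmsmsfssfsjmmsfsmsmsfssfs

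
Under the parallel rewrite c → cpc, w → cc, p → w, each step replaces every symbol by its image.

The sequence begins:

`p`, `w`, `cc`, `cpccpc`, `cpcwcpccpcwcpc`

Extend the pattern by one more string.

cpcwcpccccpcwcpccpcwcpccccpcwcpc

Applying the rule to each of the 14 symbols of cpcwcpccpcwcpc gives the pieces cpc w cpc cc cpc w cpc cpc w cpc cc cpc w cpc, which concatenate to the answer.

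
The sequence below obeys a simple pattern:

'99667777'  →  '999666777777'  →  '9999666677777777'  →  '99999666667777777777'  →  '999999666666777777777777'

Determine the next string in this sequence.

Each string has the form 9^{n} 6^{n} 7^{2n}, where the shown terms are n = 2, 3, 4, 5, 6.
At n = 7 the blocks have lengths 7, 7, 14.

9999999666666677777777777777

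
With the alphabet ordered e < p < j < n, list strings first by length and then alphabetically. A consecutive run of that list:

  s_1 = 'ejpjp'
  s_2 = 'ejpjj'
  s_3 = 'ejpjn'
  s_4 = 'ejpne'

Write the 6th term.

ejpnj

Stepping forward 2 times from ejpne: ejpne → ejpnp, then the target.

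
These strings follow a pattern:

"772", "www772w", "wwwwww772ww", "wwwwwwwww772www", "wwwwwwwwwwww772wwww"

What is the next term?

Each term wraps the previous one in www on the left and w on the right.
Applying this once more to wwwwwwwwwwww772wwww:

wwwwwwwwwwwwwww772wwwww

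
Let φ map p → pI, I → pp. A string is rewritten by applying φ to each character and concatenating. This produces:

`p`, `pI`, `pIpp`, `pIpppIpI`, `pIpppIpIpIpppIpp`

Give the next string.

pIpppIpIpIpppIpppIpppIpIpIpppIpI

φ(pIpppIpIpIpppIpp) expands symbol-by-symbol to pI pp pI pI pI pp pI pp pI pp pI pI pI pp pI pI; joining the 16 pieces gives the next term.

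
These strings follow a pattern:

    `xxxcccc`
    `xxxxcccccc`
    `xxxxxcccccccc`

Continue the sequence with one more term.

xxxxxxcccccccccc

Reading off run lengths: x runs 3, 4, 5; c runs 4, 6, 8 — each is linear in n, where the shown terms are n = 2, 3, 4.
For the next term, n = 5, so the run lengths are 6, 10.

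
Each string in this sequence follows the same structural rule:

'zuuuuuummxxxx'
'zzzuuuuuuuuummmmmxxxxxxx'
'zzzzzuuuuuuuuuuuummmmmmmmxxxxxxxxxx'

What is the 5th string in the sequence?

The n-th term is 2n-1 z's then 3n+3 u's then 3n-1 m's then 3n+1 x's (n = 1, 2, …).
For term 5, n = 5, so the run lengths are 9, 18, 14, 16.

zzzzzzzzzuuuuuuuuuuuuuuuuuummmmmmmmmmmmmmxxxxxxxxxxxxxxxx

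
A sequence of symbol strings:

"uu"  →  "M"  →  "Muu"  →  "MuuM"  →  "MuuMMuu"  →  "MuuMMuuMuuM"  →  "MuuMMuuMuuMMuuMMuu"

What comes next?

MuuMMuuMuuMMuuMMuuMuuMMuuMuuM

This is a Fibonacci-style word recurrence s(k) = s(k−1)·s(k−2): e.g. M·uu = Muu.
So term 8 is MuuMMuuMuuMMuuMMuu·MuuMMuuMuuM.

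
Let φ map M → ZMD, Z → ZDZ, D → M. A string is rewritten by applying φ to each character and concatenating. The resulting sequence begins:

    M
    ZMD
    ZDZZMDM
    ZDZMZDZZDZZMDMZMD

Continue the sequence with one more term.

Applying the rule to each of the 17 symbols of ZDZMZDZZDZZMDMZMD gives the pieces ZDZ M ZDZ ZMD ZDZ M ZDZ ZDZ M ZDZ ZDZ ZMD M ZMD ZDZ ZMD M, which concatenate to the answer.

ZDZMZDZZMDZDZMZDZZDZMZDZZDZZMDMZMDZDZZMDM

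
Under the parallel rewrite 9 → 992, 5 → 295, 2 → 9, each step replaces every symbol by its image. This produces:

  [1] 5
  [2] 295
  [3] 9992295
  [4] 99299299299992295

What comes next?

φ(99299299299992295) expands symbol-by-symbol to 992 992 9 992 992 9 992 992 9 992 992 992 992 9 9 992 295; joining the 17 pieces gives the next term.

99299299929929992992999299299299299992295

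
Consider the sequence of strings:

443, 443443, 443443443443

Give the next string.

443443443443443443443443

Every step duplicates the string.
So the next term is two copies of 443443443443.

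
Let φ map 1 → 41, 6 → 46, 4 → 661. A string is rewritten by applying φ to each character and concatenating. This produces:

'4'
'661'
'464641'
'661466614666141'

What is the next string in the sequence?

Applying the rule to each of the 15 symbols of 661466614666141 gives the pieces 46 46 41 661 46 46 46 41 661 46 46 46 41 661 41, which concatenate to the answer.

464641661464646416614646464166141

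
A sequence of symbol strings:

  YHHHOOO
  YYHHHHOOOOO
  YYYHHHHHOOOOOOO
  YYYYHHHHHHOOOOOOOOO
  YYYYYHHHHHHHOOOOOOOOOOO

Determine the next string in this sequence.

Each string has the form Y^{n} H^{n+2} O^{2n+1} (n = 1, 2, …).
For the next term, n = 6, so the run lengths are 6, 8, 13.

YYYYYYHHHHHHHHOOOOOOOOOOOOO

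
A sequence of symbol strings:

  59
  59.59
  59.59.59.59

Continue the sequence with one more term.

Every step duplicates the string with '.' between the halves.
Doubling 59.59.59.59 with '.' between the halves:

59.59.59.59.59.59.59.59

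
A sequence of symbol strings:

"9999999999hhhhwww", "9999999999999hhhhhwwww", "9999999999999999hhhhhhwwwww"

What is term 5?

9999999999999999999999hhhhhhhhwwwwwww

Reading off run lengths: 9 runs 10, 13, 16; h runs 4, 5, 6; w runs 3, 4, 5 — each is linear in n, where the shown terms are n = 3, 4, 5.
For term 5, n = 7, so the run lengths are 22, 8, 7.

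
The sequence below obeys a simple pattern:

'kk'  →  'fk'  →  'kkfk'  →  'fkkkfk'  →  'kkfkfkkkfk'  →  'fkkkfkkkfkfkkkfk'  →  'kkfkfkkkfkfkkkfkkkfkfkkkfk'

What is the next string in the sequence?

This is a Fibonacci-style word recurrence s(k) = s(k−2)·s(k−1): e.g. kk·fk = kkfk.
Continuing: fkkkfkkkfkfkkkfk · kkfkfkkkfkfkkkfkkkfkfkkkfk gives term 8.

fkkkfkkkfkfkkkfkkkfkfkkkfkfkkkfkkkfkfkkkfk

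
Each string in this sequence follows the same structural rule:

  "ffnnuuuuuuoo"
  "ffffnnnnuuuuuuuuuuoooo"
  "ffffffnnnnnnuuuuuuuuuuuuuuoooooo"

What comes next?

ffffffffnnnnnnnnuuuuuuuuuuuuuuuuuuoooooooo

Reading off run lengths: f runs 2, 4, 6; n runs 2, 4, 6; u runs 6, 10, 14; o runs 2, 4, 6 — each is linear in n (n = 1, 2, …).
For the next term, n = 4, so the run lengths are 8, 8, 18, 8.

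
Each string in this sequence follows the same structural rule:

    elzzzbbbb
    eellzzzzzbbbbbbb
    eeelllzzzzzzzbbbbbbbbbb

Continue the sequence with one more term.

Reading off run lengths: e runs 1, 2, 3; l runs 1, 2, 3; z runs 3, 5, 7; b runs 4, 7, 10 — each is linear in n (n = 1, 2, …).
At n = 4 the blocks have lengths 4, 4, 9, 13.

eeeellllzzzzzzzzzbbbbbbbbbbbbb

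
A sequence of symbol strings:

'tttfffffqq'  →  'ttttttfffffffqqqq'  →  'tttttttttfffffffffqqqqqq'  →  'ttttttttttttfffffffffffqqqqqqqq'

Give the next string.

tttttttttttttttfffffffffffffqqqqqqqqqq

Term n consists of 3n t's, followed by 2n+3 f's, followed by 2n q's (n = 1, 2, …).
For the next term, n = 5, so the run lengths are 15, 13, 10.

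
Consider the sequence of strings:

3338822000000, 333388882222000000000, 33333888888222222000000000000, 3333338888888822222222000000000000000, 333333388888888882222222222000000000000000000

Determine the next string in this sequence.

33333333888888888888222222222222000000000000000000000

The n-th term is n+2 3's then 2n 8's then 2n 2's then 3n+3 0's (n = 1, 2, …).
Setting n = 6 gives 8, 12, 12, 21 characters in each block.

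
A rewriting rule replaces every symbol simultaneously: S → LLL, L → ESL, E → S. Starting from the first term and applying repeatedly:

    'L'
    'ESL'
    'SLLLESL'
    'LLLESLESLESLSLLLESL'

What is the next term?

Applying the rule to each of the 19 symbols of LLLESLESLESLSLLLESL gives the pieces ESL ESL ESL S LLL ESL S LLL ESL S LLL ESL LLL ESL ESL ESL S LLL ESL, which concatenate to the answer.

ESLESLESLSLLLESLSLLLESLSLLLESLLLLESLESLESLSLLLESL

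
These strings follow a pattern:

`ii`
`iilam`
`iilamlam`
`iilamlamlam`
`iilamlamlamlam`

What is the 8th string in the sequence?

iilamlamlamlamlamlamlam

Every step adds lam to the end: s(k+1) = s(k)·lam.
From iilamlamlamlam, 3 further steps: iilamlamlamlam → iilamlamlamlamlam → iilamlamlamlamlamlam → (answer).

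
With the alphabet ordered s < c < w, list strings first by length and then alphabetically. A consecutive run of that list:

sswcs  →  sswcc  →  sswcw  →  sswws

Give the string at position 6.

sswww

Continuing the enumeration 2 steps past sswws: sswws → sswwc → (answer).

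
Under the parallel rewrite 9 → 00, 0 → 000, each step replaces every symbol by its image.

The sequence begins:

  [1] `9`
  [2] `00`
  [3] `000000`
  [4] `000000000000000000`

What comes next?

Rewriting the 18 symbols of 000000000000000000 one by one yields 000 000 000 000 000 000 000 000 000 000 000 000 000 000 000 000 000 000; concatenated:

000000000000000000000000000000000000000000000000000000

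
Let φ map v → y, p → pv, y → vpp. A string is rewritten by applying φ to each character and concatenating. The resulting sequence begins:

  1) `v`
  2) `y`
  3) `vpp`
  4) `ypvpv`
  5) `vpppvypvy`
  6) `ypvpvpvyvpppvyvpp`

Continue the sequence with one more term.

φ(ypvpvpvyvpppvyvpp) expands symbol-by-symbol to vpp pv y pv y pv y vpp y pv pv pv y vpp y pv pv; joining the 17 pieces gives the next term.

vpppvypvypvyvppypvpvpvyvppypvpv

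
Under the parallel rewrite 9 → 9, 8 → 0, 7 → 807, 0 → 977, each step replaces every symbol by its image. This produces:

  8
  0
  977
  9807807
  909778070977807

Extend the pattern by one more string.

Rewriting the 15 symbols of 909778070977807 one by one yields 9 977 9 807 807 0 977 807 977 9 807 807 0 977 807; concatenated:

99779807807097780797798078070977807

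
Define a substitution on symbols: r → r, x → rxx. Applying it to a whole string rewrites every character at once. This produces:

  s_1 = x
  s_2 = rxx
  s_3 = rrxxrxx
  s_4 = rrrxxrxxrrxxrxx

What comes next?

Rewriting the 15 symbols of rrrxxrxxrrxxrxx one by one yields r r r rxx rxx r rxx rxx r r rxx rxx r rxx rxx; concatenated:

rrrrxxrxxrrxxrxxrrrxxrxxrrxxrxx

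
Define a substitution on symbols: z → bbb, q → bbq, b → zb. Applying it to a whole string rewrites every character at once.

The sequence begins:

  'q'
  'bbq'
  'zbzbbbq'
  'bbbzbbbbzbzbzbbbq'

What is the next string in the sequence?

zbzbzbbbbzbzbzbzbbbbzbbbbzbbbbzbzbzbbbq

Replace each of the 17 characters of bbbzbbbbzbzbzbbbq in place — zb zb zb bbb zb zb zb zb bbb zb bbb zb bbb zb zb zb bbq — and concatenate.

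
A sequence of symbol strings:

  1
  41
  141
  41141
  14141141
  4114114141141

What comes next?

141411414114114141141

Each term (from the third on) is the two preceding terms concatenated in order: term 3 = 1·41 = 141.
Continuing: 14141141 · 4114114141141 gives term 7.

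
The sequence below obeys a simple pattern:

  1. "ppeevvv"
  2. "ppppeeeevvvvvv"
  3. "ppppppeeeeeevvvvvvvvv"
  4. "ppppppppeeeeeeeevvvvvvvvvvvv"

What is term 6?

ppppppppppppeeeeeeeeeeeevvvvvvvvvvvvvvvvvv

The n-th term is 2n p's then 2n e's then 3n v's (n = 1, 2, …).
For term 6, n = 6, so the run lengths are 12, 12, 18.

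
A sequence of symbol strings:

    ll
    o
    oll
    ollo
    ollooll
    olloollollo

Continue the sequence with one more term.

This is a Fibonacci-style word recurrence s(k) = s(k−1)·s(k−2): e.g. o·ll = oll.
Continuing: olloollollo · ollooll gives term 7.

olloollolloollooll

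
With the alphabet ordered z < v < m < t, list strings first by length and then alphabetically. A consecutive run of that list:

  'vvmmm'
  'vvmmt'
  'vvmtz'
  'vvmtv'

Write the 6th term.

vvmtt

Stepping forward 2 times from vvmtv: vvmtv → vvmtm, then the target.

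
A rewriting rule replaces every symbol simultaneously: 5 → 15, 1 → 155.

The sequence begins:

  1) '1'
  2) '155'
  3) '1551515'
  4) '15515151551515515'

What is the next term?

Rewriting the 17 symbols of 15515151551515515 one by one yields 155 15 15 155 15 155 15 155 15 15 155 15 155 15 15 155 15; concatenated:

15515151551515515155151515515155151515515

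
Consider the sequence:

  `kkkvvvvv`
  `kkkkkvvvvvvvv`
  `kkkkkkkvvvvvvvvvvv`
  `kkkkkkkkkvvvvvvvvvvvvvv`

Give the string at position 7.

kkkkkkkkkkkkkkkvvvvvvvvvvvvvvvvvvvvvvv

Reading off run lengths: k runs 3, 5, 7, 9; v runs 5, 8, 11, 14 — each is linear in n (n = 1, 2, …).
For term 7, n = 7, so the run lengths are 15, 23.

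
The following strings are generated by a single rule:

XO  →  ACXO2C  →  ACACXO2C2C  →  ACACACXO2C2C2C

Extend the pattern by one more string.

Each term wraps the previous one in AC on the left and 2C on the right.
Applying this once more to ACACACXO2C2C2C:

ACACACACXO2C2C2C2C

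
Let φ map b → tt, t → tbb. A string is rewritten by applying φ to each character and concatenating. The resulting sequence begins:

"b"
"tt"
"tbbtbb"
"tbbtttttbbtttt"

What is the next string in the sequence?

tbbtttttbbtbbtbbtbbtbbtttttbbtbbtbbtbb

φ(tbbtttttbbtttt) expands symbol-by-symbol to tbb tt tt tbb tbb tbb tbb tbb tt tt tbb tbb tbb tbb; joining the 14 pieces gives the next term.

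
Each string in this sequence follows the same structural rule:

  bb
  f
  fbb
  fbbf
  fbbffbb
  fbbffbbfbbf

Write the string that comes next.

fbbffbbfbbffbbffbb

Each term (from the third on) is the previous term followed by the one before it: term 3 = f·bb = fbb.
So term 7 is fbbffbbfbbf·fbbffbb.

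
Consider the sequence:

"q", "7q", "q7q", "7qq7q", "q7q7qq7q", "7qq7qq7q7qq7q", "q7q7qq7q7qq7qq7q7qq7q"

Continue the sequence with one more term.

Each term (from the third on) is the two preceding terms concatenated in order: term 3 = q·7q = q7q.
Continuing: 7qq7qq7q7qq7q · q7q7qq7q7qq7qq7q7qq7q gives term 8.

7qq7qq7q7qq7qq7q7qq7q7qq7qq7q7qq7q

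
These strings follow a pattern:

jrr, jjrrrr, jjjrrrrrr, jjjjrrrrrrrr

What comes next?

Term n consists of n j's, followed by 2n r's (n = 1, 2, …).
Setting n = 5 gives 5, 10 characters in each block.

jjjjjrrrrrrrrrr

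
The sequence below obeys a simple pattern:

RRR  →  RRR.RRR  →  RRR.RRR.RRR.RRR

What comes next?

RRR.RRR.RRR.RRR.RRR.RRR.RRR.RRR

Each string is two copies of the previous one joined by '.'.
So the next term is two copies of RRR.RRR.RRR.RRR with '.' between the halves.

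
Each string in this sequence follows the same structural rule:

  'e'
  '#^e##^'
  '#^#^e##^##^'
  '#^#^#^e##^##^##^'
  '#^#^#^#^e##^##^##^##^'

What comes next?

#^#^#^#^#^e##^##^##^##^##^

s(k+1) = #^·s(k)·##^, so each term gains #^ as a prefix and ##^ as a suffix.
So the next term is #^·#^#^#^#^e##^##^##^##^·##^.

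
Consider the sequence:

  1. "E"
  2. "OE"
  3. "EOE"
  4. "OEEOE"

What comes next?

EOEOEEOE

This is a Fibonacci-style word recurrence s(k) = s(k−2)·s(k−1): e.g. E·OE = EOE.
The next term joins EOE and OEEOE.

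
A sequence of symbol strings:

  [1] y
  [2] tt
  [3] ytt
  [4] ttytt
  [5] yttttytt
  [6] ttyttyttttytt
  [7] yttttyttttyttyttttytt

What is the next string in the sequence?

ttyttyttttyttyttttyttttyttyttttytt

Each term (from the third on) is the two preceding terms concatenated in order: term 3 = y·tt = ytt.
Continuing: ttyttyttttytt · yttttyttttyttyttttytt gives term 8.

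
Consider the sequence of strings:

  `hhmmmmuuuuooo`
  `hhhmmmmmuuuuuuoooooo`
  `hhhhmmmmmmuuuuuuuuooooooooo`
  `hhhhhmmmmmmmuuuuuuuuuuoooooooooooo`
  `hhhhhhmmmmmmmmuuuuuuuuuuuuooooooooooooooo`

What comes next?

Term n consists of n+1 h's, followed by n+3 m's, followed by 2n+2 u's, followed by 3n o's (n = 1, 2, …).
Setting n = 6 gives 7, 9, 14, 18 characters in each block.

hhhhhhhmmmmmmmmmuuuuuuuuuuuuuuoooooooooooooooooo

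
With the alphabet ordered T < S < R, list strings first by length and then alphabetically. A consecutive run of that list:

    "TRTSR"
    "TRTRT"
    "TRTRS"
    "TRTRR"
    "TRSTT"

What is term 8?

TRSST

Advancing 3 positions from TRSTT through TRSTT → TRSTS → TRSTR reaches term 8.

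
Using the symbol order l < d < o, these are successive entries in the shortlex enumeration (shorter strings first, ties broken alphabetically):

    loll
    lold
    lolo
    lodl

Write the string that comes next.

lodd

Treat lodl as a base-3 numeral over the given alphabet and add one, carrying through any trailing o's.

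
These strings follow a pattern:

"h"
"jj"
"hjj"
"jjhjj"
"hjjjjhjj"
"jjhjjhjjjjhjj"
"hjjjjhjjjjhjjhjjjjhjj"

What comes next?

jjhjjhjjjjhjjhjjjjhjjjjhjjhjjjjhjj

From term 3 onward, concatenate the second-to-last term with the last: h·jj = hjj, jj·hjj = jjhjj, …
The next term joins jjhjjhjjjjhjj and hjjjjhjjjjhjjhjjjjhjj.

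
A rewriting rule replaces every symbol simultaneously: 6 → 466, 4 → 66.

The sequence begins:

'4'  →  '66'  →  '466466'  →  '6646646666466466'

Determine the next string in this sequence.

46646666466466664664664664666646646666466466

Replace each of the 16 characters of 6646646666466466 in place — 466 466 66 466 466 66 466 466 466 466 66 466 466 66 466 466 — and concatenate.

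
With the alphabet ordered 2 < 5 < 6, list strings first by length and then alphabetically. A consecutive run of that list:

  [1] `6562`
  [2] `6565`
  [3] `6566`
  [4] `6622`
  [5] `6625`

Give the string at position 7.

6652

Stepping forward 2 times from 6625: 6625 → 6626, then the target.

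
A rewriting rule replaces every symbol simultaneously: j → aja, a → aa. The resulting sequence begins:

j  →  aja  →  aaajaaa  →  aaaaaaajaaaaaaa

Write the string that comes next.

aaaaaaaaaaaaaaajaaaaaaaaaaaaaaa

Applying the rule to each of the 15 symbols of aaaaaaajaaaaaaa gives the pieces aa aa aa aa aa aa aa aja aa aa aa aa aa aa aa, which concatenate to the answer.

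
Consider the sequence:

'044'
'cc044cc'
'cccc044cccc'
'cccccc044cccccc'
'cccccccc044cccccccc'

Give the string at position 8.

cccccccccccccc044cccccccccccccc

s(k+1) = cc·s(k)·cc, so each term gains cc as a prefix and cc as a suffix.
From cccccccc044cccccccc, 3 further steps: cccccccc044cccccccc → cccccccccc044cccccccccc → cccccccccccc044cccccccccccc → (answer).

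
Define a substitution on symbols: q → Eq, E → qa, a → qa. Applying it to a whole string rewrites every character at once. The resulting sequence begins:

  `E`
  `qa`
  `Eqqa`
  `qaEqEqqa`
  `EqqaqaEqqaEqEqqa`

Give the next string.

Rewriting the 16 symbols of EqqaqaEqqaEqEqqa one by one yields qa Eq Eq qa Eq qa qa Eq Eq qa qa Eq qa Eq Eq qa; concatenated:

qaEqEqqaEqqaqaEqEqqaqaEqqaEqEqqa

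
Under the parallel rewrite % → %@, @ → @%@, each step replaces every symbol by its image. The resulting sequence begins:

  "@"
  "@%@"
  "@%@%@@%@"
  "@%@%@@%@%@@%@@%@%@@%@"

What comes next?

Replace each of the 21 characters of @%@%@@%@%@@%@@%@%@@%@ in place — @%@ %@ @%@ %@ @%@ @%@ %@ @%@ %@ @%@ @%@ %@ @%@ @%@ %@ @%@ %@ @%@ @%@ %@ @%@ — and concatenate.

@%@%@@%@%@@%@@%@%@@%@%@@%@@%@%@@%@@%@%@@%@%@@%@@%@%@@%@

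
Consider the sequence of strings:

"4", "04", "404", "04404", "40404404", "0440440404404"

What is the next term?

404044040440440404404

Each term (from the third on) is the two preceding terms concatenated in order: term 3 = 4·04 = 404.
So term 7 is 40404404·0440440404404.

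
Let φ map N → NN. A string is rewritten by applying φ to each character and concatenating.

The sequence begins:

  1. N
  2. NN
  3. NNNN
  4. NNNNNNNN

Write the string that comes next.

NNNNNNNNNNNNNNNN

Apply φ to NNNNNNNN symbol by symbol: N→NN, N→NN, N→NN, N→NN, N→NN, N→NN, N→NN, N→NN; joined: NN NN NN NN NN NN NN NN.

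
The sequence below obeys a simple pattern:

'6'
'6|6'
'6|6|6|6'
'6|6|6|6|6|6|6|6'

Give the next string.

Each string is two copies of the previous one joined by '|'.
One more doubling of 6|6|6|6|6|6|6|6 gives the answer.

6|6|6|6|6|6|6|6|6|6|6|6|6|6|6|6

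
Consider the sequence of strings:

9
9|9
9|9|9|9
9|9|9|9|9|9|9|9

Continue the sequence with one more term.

9|9|9|9|9|9|9|9|9|9|9|9|9|9|9|9

Every step duplicates the string with '|' between the halves.
So the next term is two copies of 9|9|9|9|9|9|9|9 with '|' between the halves.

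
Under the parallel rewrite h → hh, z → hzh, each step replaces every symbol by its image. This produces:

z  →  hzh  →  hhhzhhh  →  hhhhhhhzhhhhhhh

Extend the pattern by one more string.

Applying the rule to each of the 15 symbols of hhhhhhhzhhhhhhh gives the pieces hh hh hh hh hh hh hh hzh hh hh hh hh hh hh hh, which concatenate to the answer.

hhhhhhhhhhhhhhhzhhhhhhhhhhhhhhh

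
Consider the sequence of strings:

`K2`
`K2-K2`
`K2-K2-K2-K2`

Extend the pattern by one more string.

K2-K2-K2-K2-K2-K2-K2-K2

Every step duplicates the string with '-' between the halves.
So the next term is two copies of K2-K2-K2-K2 with '-' between the halves.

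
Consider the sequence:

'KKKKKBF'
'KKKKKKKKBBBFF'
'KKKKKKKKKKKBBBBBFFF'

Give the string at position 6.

KKKKKKKKKKKKKKKKKKKKBBBBBBBBBBBFFFFFF

Reading off run lengths: K runs 5, 8, 11; B runs 1, 3, 5; F runs 1, 2, 3 — each is linear in n (n = 1, 2, …).
For term 6, n = 6, so the run lengths are 20, 11, 6.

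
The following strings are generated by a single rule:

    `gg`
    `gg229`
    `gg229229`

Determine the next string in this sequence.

The strings grow by a fixed suffix 229 each time.
So the next term is gg229229·229.

gg229229229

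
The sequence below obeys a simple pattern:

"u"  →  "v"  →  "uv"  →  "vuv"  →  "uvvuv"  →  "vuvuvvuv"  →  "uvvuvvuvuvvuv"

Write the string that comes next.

From term 3 onward, concatenate the second-to-last term with the last: u·v = uv, v·uv = vuv, …
So term 8 is vuvuvvuv·uvvuvvuvuvvuv.

vuvuvvuvuvvuvvuvuvvuv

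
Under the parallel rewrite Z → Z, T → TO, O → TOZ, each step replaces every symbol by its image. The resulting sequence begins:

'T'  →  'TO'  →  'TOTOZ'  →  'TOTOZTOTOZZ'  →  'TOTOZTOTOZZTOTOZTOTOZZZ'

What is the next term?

φ(TOTOZTOTOZZTOTOZTOTOZZZ) expands symbol-by-symbol to TO TOZ TO TOZ Z TO TOZ TO TOZ Z Z TO TOZ TO TOZ Z TO TOZ TO TOZ Z Z Z; joining the 23 pieces gives the next term.

TOTOZTOTOZZTOTOZTOTOZZZTOTOZTOTOZZTOTOZTOTOZZZZ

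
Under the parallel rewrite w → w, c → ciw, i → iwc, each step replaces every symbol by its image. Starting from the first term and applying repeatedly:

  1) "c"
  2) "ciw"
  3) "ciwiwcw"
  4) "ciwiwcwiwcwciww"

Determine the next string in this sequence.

Rewriting the 15 symbols of ciwiwcwiwcwciww one by one yields ciw iwc w iwc w ciw w iwc w ciw w ciw iwc w w; concatenated:

ciwiwcwiwcwciwwiwcwciwwciwiwcww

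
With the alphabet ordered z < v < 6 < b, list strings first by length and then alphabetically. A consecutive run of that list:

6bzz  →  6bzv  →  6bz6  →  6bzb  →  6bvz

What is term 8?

Stepping forward 3 times from 6bvz: 6bvz → 6bvv → 6bv6, then the target.

6bvb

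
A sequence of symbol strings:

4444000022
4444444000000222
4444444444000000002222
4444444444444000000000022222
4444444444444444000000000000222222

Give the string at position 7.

4444444444444444444444000000000000000022222222

Each string has the form 4^{3n+1} 0^{2n+2} 2^{n+1} (n = 1, 2, …).
For term 7, n = 7, so the run lengths are 22, 16, 8.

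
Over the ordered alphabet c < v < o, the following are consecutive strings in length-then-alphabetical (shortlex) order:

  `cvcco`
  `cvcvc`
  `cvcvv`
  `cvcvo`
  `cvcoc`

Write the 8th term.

cvvcc

Continuing the enumeration 3 steps past cvcoc: cvcoc → cvcov → cvcoo → (answer).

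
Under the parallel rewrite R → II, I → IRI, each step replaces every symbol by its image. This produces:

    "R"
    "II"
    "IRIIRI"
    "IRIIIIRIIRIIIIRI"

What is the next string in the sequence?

φ(IRIIIIRIIRIIIIRI) expands symbol-by-symbol to IRI II IRI IRI IRI IRI II IRI IRI II IRI IRI IRI IRI II IRI; joining the 16 pieces gives the next term.

IRIIIIRIIRIIRIIRIIIIRIIRIIIIRIIRIIRIIRIIIIRI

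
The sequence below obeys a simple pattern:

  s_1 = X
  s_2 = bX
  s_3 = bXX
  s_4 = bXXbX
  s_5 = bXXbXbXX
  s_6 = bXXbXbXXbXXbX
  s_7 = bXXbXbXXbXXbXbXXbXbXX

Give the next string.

bXXbXbXXbXXbXbXXbXbXXbXXbXbXXbXXbX

From term 3 onward, concatenate the last term with the second-to-last: bX·X = bXX, bXX·bX = bXXbX, …
Continuing: bXXbXbXXbXXbXbXXbXbXX · bXXbXbXXbXXbX gives term 8.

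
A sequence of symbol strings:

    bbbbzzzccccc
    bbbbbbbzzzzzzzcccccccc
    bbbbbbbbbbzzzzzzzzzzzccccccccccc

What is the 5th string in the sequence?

Reading off run lengths: b runs 4, 7, 10; z runs 3, 7, 11; c runs 5, 8, 11 — each is linear in n (n = 1, 2, …).
At n = 5 the blocks have lengths 16, 19, 17.

bbbbbbbbbbbbbbbbzzzzzzzzzzzzzzzzzzzccccccccccccccccc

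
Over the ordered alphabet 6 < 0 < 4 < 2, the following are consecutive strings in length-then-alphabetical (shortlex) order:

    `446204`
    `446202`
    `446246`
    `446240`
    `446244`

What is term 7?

Stepping forward 2 times from 446244: 446244 → 446242, then the target.

446226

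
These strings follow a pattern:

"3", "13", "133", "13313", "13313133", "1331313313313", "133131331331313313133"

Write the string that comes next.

Each term (from the third on) is the previous term followed by the one before it: term 3 = 13·3 = 133.
The next term joins 133131331331313313133 and 1331313313313.

1331313313313133131331331313313313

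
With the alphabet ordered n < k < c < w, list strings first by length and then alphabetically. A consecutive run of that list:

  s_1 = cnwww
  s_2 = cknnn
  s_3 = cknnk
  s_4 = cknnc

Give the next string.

cknnw

The successor of cknnc increments the rightmost position that isn't already w and resets every position after it to n.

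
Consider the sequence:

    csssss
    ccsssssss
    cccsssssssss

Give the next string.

ccccsssssssssss

Each string has the form c^{n-1} s^{2n+1}, where the shown terms are n = 2, 3, 4.
Setting n = 5 gives 4, 11 characters in each block.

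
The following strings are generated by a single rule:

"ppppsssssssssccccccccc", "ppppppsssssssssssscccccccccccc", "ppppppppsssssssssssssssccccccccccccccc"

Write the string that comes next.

ppppppppppsssssssssssssssssscccccccccccccccccc

Each string has the form p^{2n-2} s^{3n} c^{3n}, where the shown terms are n = 3, 4, 5.
For the next term, n = 6, so the run lengths are 10, 18, 18.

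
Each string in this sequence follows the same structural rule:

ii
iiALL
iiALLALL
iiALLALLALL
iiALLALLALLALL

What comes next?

The strings grow by a fixed suffix ALL each time.
One more step from iiALLALLALLALL gives the answer.

iiALLALLALLALLALL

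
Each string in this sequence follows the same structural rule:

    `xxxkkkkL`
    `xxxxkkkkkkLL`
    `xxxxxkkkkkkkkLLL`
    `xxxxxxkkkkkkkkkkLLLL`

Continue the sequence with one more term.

xxxxxxxkkkkkkkkkkkkLLLLL

Reading off run lengths: x runs 3, 4, 5, 6; k runs 4, 6, 8, 10; L runs 1, 2, 3, 4 — each is linear in n, where the shown terms are n = 2, 3, 4, 5.
At n = 6 the blocks have lengths 7, 12, 5.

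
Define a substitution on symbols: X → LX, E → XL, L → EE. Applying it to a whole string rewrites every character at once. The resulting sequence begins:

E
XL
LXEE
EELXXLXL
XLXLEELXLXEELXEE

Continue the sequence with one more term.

Rewriting the 16 symbols of XLXLEELXLXEELXEE one by one yields LX EE LX EE XL XL EE LX EE LX XL XL EE LX XL XL; concatenated:

LXEELXEEXLXLEELXEELXXLXLEELXXLXL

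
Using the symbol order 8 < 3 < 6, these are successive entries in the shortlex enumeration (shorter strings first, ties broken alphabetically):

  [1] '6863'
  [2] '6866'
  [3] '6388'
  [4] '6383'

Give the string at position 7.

Advancing 3 positions from 6383 through 6383 → 6386 → 6338 reaches term 7.

6333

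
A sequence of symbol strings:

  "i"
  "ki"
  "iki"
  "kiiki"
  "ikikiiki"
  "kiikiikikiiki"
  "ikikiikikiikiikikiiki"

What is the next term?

Each term (from the third on) is the two preceding terms concatenated in order: term 3 = i·ki = iki.
So term 8 is kiikiikikiiki·ikikiikikiikiikikiiki.

kiikiikikiikiikikiikikiikiikikiiki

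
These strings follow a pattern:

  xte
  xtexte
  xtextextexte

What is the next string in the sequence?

xtextextextextextextexte

Each string is two copies of the previous one concatenated.
One more doubling of xtextextexte gives the answer.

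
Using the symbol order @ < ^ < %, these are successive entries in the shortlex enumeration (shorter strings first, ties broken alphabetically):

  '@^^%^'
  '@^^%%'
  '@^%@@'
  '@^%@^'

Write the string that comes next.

@^%@%

Find the rightmost character of @^%@^ below %, bump it to the next letter, and reset everything to its right to @.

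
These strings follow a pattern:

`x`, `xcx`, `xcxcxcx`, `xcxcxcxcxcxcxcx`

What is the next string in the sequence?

s(k+1) = s(k)·c·s(k) — each term doubles the last with 'c' between the halves.
So the next term is two copies of xcxcxcxcxcxcxcx with 'c' between the halves.

xcxcxcxcxcxcxcxcxcxcxcxcxcxcxcx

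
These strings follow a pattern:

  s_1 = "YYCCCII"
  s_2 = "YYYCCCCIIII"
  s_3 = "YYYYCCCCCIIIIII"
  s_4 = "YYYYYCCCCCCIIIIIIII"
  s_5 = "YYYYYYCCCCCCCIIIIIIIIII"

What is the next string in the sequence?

Each string has the form Y^{n+1} C^{n+2} I^{2n} (n = 1, 2, …).
At n = 6 the blocks have lengths 7, 8, 12.

YYYYYYYCCCCCCCCIIIIIIIIIIII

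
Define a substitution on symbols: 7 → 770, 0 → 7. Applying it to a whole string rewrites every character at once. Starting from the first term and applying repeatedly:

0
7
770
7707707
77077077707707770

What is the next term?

77077077707707770770770777077077707707707

φ(77077077707707770) expands symbol-by-symbol to 770 770 7 770 770 7 770 770 770 7 770 770 7 770 770 770 7; joining the 17 pieces gives the next term.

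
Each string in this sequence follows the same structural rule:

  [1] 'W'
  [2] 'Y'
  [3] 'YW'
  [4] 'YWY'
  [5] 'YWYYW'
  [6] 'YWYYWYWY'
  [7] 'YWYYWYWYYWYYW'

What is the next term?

From term 3 onward, concatenate the last term with the second-to-last: Y·W = YW, YW·Y = YWY, …
Continuing: YWYYWYWYYWYYW · YWYYWYWY gives term 8.

YWYYWYWYYWYYWYWYYWYWY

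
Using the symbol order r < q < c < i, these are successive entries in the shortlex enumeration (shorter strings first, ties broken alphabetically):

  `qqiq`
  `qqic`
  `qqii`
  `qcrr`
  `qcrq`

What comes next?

Treat qcrq as a base-4 numeral over the given alphabet and add one, carrying through any trailing i's.

qcrc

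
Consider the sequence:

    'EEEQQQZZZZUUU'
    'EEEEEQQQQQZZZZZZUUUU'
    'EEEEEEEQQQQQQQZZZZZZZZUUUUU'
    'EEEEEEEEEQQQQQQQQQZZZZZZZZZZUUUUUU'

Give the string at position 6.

EEEEEEEEEEEEEQQQQQQQQQQQQQZZZZZZZZZZZZZZUUUUUUUU

Each string has the form E^{2n+1} Q^{2n+1} Z^{2n+2} U^{n+2} (n = 1, 2, …).
Setting n = 6 gives 13, 13, 14, 8 characters in each block.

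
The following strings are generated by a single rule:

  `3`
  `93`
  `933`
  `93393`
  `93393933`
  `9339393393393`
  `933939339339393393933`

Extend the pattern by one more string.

9339393393393933939339339393393393

From term 3 onward, concatenate the last term with the second-to-last: 93·3 = 933, 933·93 = 93393, …
Continuing: 933939339339393393933 · 9339393393393 gives term 8.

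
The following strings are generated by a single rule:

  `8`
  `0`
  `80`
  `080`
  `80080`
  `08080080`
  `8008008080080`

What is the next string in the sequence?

080800808008008080080

Each term (from the third on) is the two preceding terms concatenated in order: term 3 = 8·0 = 80.
So term 8 is 08080080·8008008080080.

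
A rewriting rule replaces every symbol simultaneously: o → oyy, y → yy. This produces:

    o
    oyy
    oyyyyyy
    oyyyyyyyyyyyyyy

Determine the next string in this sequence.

Replace each of the 15 characters of oyyyyyyyyyyyyyy in place — oyy yy yy yy yy yy yy yy yy yy yy yy yy yy yy — and concatenate.

oyyyyyyyyyyyyyyyyyyyyyyyyyyyyyy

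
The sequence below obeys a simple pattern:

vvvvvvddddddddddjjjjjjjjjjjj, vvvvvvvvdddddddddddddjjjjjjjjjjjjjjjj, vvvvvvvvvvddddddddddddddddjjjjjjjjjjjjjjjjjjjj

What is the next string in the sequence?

vvvvvvvvvvvvdddddddddddddddddddjjjjjjjjjjjjjjjjjjjjjjjj

The n-th term is 2n v's then 3n+1 d's then 4n j's, where the shown terms are n = 3, 4, 5.
For the next term, n = 6, so the run lengths are 12, 19, 24.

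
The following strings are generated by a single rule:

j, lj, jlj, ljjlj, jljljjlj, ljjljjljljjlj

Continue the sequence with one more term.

Each term (from the third on) is the two preceding terms concatenated in order: term 3 = j·lj = jlj.
Continuing: jljljjlj · ljjljjljljjlj gives term 7.

jljljjljljjljjljljjlj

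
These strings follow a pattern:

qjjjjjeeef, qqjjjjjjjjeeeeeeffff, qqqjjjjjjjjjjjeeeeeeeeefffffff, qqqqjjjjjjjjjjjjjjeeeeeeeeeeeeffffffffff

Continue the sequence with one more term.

Each string has the form q^{n} j^{3n+2} e^{3n} f^{3n-2} (n = 1, 2, …).
At n = 5 the blocks have lengths 5, 17, 15, 13.

qqqqqjjjjjjjjjjjjjjjjjeeeeeeeeeeeeeeefffffffffffff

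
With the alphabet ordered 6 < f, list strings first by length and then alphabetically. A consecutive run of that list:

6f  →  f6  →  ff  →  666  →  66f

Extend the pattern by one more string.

6f6

The successor of 66f increments the rightmost position that isn't already f and resets every position after it to 6.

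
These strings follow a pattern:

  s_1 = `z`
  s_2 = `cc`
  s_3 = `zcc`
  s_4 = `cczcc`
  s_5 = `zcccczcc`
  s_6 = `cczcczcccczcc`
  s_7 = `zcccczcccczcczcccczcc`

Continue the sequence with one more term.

cczcczcccczcczcccczcccczcczcccczcc

Each term (from the third on) is the two preceding terms concatenated in order: term 3 = z·cc = zcc.
Continuing: cczcczcccczcc · zcccczcccczcczcccczcc gives term 8.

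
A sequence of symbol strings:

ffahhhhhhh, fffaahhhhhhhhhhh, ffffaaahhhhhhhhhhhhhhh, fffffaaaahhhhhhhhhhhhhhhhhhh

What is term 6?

fffffffaaaaaahhhhhhhhhhhhhhhhhhhhhhhhhhh

Term n consists of n+1 f's, followed by n a's, followed by 4n+3 h's (n = 1, 2, …).
For term 6, n = 6, so the run lengths are 7, 6, 27.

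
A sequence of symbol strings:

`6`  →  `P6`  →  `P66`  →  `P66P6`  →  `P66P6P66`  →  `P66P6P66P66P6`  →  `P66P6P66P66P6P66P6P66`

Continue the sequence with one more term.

P66P6P66P66P6P66P6P66P66P6P66P66P6

Each term (from the third on) is the previous term followed by the one before it: term 3 = P6·6 = P66.
So term 8 is P66P6P66P66P6P66P6P66·P66P6P66P66P6.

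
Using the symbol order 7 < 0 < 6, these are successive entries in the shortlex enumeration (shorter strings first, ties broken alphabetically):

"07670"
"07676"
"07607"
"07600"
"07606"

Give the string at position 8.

07666

Continuing the enumeration 3 steps past 07606: 07606 → 07667 → 07660 → (answer).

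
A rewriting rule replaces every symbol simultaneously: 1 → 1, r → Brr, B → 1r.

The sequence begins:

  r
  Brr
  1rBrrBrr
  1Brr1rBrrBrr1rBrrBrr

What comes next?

φ(1Brr1rBrrBrr1rBrrBrr) expands symbol-by-symbol to 1 1r Brr Brr 1 Brr 1r Brr Brr 1r Brr Brr 1 Brr 1r Brr Brr 1r Brr Brr; joining the 20 pieces gives the next term.

11rBrrBrr1Brr1rBrrBrr1rBrrBrr1Brr1rBrrBrr1rBrrBrr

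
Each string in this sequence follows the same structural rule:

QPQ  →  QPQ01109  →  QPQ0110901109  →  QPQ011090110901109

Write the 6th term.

QPQ0110901109011090110901109

Each term is the previous one with 01109 appended.
From QPQ011090110901109, 2 further steps: QPQ011090110901109 → QPQ01109011090110901109 → (answer).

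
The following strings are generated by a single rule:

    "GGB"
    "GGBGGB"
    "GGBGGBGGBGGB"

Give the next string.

Every step duplicates the string.
So the next term is two copies of GGBGGBGGBGGB.

GGBGGBGGBGGBGGBGGBGGBGGB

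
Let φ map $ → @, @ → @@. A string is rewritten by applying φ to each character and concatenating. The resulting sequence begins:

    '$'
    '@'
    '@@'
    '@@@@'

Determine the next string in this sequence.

Rewriting each symbol of @@@@: @→@@, @→@@, @→@@, @→@@, which concatenates to @@ @@ @@ @@.

@@@@@@@@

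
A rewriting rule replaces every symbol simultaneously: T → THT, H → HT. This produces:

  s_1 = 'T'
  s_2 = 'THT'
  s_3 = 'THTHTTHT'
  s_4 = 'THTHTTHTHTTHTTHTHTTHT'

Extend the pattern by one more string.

Rewriting the 21 symbols of THTHTTHTHTTHTTHTHTTHT one by one yields THT HT THT HT THT THT HT THT HT THT THT HT THT THT HT THT HT THT THT HT THT; concatenated:

THTHTTHTHTTHTTHTHTTHTHTTHTTHTHTTHTTHTHTTHTHTTHTTHTHTTHT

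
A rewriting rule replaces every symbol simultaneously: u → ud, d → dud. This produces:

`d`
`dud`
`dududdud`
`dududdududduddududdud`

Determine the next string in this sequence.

Applying the rule to each of the 21 symbols of dududdududduddududdud gives the pieces dud ud dud ud dud dud ud dud ud dud dud ud dud dud ud dud ud dud dud ud dud, which concatenate to the answer.

dududdududduddududdududduddududduddududdududduddududdud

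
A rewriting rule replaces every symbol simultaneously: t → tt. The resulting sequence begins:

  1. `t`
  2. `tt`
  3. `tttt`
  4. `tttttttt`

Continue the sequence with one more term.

tttttttttttttttt

Expanding tttttttt: t→tt, t→tt, t→tt, t→tt, t→tt, t→tt, t→tt, t→tt. Concatenated: tt tt tt tt tt tt tt tt.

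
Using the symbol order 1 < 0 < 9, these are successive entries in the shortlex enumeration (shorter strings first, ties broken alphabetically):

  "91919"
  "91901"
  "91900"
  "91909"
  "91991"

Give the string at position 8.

90111

Stepping forward 3 times from 91991: 91991 → 91990 → 91999, then the target.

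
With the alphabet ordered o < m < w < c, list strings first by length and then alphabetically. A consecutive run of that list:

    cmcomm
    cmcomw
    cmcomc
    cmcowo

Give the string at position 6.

Continuing the enumeration 2 steps past cmcowo: cmcowo → cmcowm → (answer).

cmcoww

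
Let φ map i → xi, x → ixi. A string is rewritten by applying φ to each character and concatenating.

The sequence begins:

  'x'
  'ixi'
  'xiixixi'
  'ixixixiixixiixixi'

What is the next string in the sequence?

Applying the rule to each of the 17 symbols of ixixixiixixiixixi gives the pieces xi ixi xi ixi xi ixi xi xi ixi xi ixi xi xi ixi xi ixi xi, which concatenate to the answer.

xiixixiixixiixixixiixixiixixixiixixiixixi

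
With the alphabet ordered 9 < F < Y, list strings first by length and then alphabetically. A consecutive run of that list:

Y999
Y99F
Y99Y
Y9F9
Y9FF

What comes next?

Find the rightmost character of Y9FF below Y, bump it to the next letter, and reset everything to its right to 9.

Y9FY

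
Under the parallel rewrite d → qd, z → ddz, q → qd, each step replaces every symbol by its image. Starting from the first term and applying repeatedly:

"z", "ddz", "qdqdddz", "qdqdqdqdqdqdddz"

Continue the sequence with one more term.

Replace each of the 15 characters of qdqdqdqdqdqdddz in place — qd qd qd qd qd qd qd qd qd qd qd qd qd qd ddz — and concatenate.

qdqdqdqdqdqdqdqdqdqdqdqdqdqdddz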